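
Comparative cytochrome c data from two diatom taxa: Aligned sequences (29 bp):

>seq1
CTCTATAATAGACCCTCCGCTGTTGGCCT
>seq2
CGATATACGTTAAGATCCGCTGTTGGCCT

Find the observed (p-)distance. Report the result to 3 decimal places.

0.310

The sequences differ at 9 of 29 positions (sites 2, 3, 8, 9, 10, 11, 13, 14, 15).
p = 9/29 = 0.310344… ≈ 0.310 (to 3 d.p.).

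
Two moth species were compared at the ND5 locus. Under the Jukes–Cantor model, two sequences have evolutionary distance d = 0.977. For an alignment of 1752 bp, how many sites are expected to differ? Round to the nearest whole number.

Invert JC69: p = (3/4)(1 − e^(−4d/3)) = 0.75 × (1 − e^(-1.302667)) = 0.75 × (1 − 0.271806) = 0.546146.
Expected differing sites = pL ≈ 0.546146 × 1752 = 956.847792 ≈ 957.

957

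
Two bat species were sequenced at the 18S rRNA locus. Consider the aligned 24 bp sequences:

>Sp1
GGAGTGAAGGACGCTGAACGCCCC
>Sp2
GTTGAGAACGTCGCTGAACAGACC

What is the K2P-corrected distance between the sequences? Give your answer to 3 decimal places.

0.454

Of 24 sites, 1 differences are transitions and 7 are transversions, so P = 1/24 ≈ 0.041667 and Q = 7/24 ≈ 0.291667.
Under the Kimura two-parameter model, d = −½ ln(1 − 2P − Q) − ¼ ln(1 − 2Q).
1 − 2P − Q = 0.624999, giving −½ ln(0.624999) = 0.235003.
1 − 2Q = 0.416666, giving −¼ ln(0.416666) = 0.218868.
d = 0.235003 + 0.218868 = 0.453871.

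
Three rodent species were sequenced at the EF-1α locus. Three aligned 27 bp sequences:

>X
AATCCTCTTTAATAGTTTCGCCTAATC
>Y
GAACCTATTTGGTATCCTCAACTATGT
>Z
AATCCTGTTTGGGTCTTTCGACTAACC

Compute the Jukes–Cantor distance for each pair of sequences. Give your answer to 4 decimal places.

X–Y: 13/27 sites differ → p ≈ 0.481481, d = −0.75 ln(1 − 0.641975) = 0.770364 ≈ 0.7704.
X–Z: 8/27 sites differ → p ≈ 0.296296, d = −0.75 ln(1 − 0.395061) = 0.376971 ≈ 0.3770.
Y–Z: 12/27 sites differ → p ≈ 0.444444, d = −0.75 ln(1 − 0.592592) = 0.673455 ≈ 0.6735.

d(X,Y) = 0.7704, d(X,Z) = 0.3770, d(Y,Z) = 0.6735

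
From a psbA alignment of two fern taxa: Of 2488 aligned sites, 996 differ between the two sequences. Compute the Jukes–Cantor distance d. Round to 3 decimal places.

0.572

p = 996/2488 ≈ 0.400322.
d = −(3/4) ln(1 − 4p/3) = −0.75 ln(1 − 0.533763) = −0.75 ln(0.466237)
  = −0.75 × (-0.763061) = 0.572296 substitutions/site.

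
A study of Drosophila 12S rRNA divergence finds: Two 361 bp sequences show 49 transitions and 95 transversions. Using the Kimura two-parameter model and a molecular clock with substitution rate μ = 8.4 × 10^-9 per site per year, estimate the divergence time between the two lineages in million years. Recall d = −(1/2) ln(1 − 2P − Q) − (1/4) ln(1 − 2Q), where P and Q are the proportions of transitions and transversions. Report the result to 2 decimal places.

33.88

P = 49/361 ≈ 0.135734 and Q = 95/361 ≈ 0.263158.
Under the Kimura two-parameter model, d = −½ ln(1 − 2P − Q) − ¼ ln(1 − 2Q).
1 − 2P − Q = 0.465374, giving −½ ln(0.465374) = 0.382457.
1 − 2Q = 0.473684, giving −¼ ln(0.473684) = 0.186804.
d = 0.382457 + 0.186804 = 0.569261.
Under a molecular clock d = 2μt, so t = d/(2μ) = 0.569261 / (2 × 8.4 × 10^-9) = 33.88 million years.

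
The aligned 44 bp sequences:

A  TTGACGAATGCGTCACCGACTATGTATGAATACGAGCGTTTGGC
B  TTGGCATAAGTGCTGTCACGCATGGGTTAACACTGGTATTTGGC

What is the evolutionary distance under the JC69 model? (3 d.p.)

0.759

The sequences differ at 21 of 44 sites, so p = 21/44 ≈ 0.477273.
d = −(3/4) ln(1 − 4p/3) = −0.75 ln(1 − 0.636364) = −0.75 ln(0.363636)
  = −0.75 × (-1.011602) = 0.758702 substitutions/site.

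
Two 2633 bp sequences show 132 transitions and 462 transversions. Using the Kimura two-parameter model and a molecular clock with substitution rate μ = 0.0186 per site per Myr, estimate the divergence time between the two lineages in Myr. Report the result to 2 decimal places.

7.24

P = 132/2633 ≈ 0.050133 and Q = 462/2633 ≈ 0.175465.
Under the Kimura two-parameter model, d = −½ ln(1 − 2P − Q) − ¼ ln(1 − 2Q).
1 − 2P − Q = 0.724269, giving −½ ln(0.724269) = 0.161296.
1 − 2Q = 0.64907, giving −¼ ln(0.64907) = 0.108054.
d = 0.161296 + 0.108054 = 0.269350.
Under a molecular clock d = 2μt, so t = d/(2μ) = 0.269350 / (2 × 0.0186) = 7.24 Myr.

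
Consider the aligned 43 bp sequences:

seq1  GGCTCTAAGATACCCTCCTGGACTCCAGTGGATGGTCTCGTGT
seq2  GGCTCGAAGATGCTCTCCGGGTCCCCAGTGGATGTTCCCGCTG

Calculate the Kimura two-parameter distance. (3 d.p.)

Of 43 sites, 5 differences are transitions and 6 are transversions, so P = 5/43 ≈ 0.116279 and Q = 6/43 ≈ 0.139535.
Under the Kimura two-parameter model, d = −½ ln(1 − 2P − Q) − ¼ ln(1 − 2Q).
1 − 2P − Q = 0.627907, giving −½ ln(0.627907) = 0.232682.
1 − 2Q = 0.72093, giving −¼ ln(0.72093) = 0.081803.
d = 0.232682 + 0.081803 = 0.314485.

0.314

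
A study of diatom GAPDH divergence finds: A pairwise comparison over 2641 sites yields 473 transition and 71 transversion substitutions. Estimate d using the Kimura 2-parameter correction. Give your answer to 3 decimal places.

P = 473/2641 ≈ 0.179099 and Q = 71/2641 ≈ 0.026884.
Under the Kimura two-parameter model, d = −½ ln(1 − 2P − Q) − ¼ ln(1 − 2Q).
1 − 2P − Q = 0.614918, giving −½ ln(0.614918) = 0.243133.
1 − 2Q = 0.946232, giving −¼ ln(0.946232) = 0.013817.
d = 0.243133 + 0.013817 = 0.256950.

0.257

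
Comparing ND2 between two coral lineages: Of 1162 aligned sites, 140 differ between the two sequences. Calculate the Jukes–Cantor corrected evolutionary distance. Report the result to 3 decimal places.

0.131

p = 140/1162 ≈ 0.120482.
d = −(3/4) ln(1 − 4p/3) = −0.75 ln(1 − 0.160643) = −0.75 ln(0.839357)
  = −0.75 × (-0.175119) = 0.131339 substitutions/site.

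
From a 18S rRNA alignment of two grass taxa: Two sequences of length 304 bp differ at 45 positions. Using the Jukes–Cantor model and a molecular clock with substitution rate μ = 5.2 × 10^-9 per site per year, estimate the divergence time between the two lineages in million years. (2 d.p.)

15.86

p = 45/304 ≈ 0.148026.
d = −(3/4) ln(1 − 4p/3) = −0.75 ln(1 − 0.197368) = −0.75 ln(0.802632)
  = −0.75 × (-0.219859) = 0.164894 substitutions/site.
Under a molecular clock d = 2μt, so t = d/(2μ) = 0.164894 / (2 × 5.2 × 10^-9) = 15.86 million years.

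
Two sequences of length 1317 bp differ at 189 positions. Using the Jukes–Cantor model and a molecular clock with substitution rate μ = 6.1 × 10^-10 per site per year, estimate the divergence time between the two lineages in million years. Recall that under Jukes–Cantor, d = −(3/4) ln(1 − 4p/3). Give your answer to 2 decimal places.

130.56

p = 189/1317 ≈ 0.143508.
d = −(3/4) ln(1 − 4p/3) = −0.75 ln(1 − 0.191344) = −0.75 ln(0.808656)
  = −0.75 × (-0.212382) = 0.159287 substitutions/site.
Under a molecular clock d = 2μt, so t = d/(2μ) = 0.159287 / (2 × 6.1 × 10^-10) = 130.56 million years.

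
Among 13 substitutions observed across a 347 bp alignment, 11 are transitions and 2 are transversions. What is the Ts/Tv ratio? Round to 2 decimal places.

5.50

R = 11/2 = 5.50.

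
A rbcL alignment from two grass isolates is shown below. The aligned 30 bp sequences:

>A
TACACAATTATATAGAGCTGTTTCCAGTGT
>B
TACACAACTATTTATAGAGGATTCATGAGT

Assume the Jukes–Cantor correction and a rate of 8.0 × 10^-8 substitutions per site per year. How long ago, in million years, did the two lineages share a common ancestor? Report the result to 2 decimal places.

2.39

The sequences differ at 9 of 30 sites (8, 12, 15, 18, 19, 21, 25, 26, 28), so p = 9/30 = 0.3.
d = −(3/4) ln(1 − 4p/3) = −0.75 ln(1 − 0.4) = −0.75 ln(0.6)
  = −0.75 × (-0.510826) = 0.383120 substitutions/site.
Under a molecular clock d = 2μt, so t = d/(2μ) = 0.383120 / (2 × 8.0 × 10^-8) = 2.39 million years.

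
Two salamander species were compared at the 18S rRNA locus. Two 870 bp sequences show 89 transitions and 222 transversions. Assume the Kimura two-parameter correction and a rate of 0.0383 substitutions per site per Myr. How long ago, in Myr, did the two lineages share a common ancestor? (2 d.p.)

6.35

P = 89/870 ≈ 0.102299 and Q = 222/870 ≈ 0.255172.
Under the Kimura two-parameter model, d = −½ ln(1 − 2P − Q) − ¼ ln(1 − 2Q).
1 − 2P − Q = 0.54023, giving −½ ln(0.54023) = 0.307880.
1 − 2Q = 0.489656, giving −¼ ln(0.489656) = 0.178513.
d = 0.307880 + 0.178513 = 0.486393.
Under a molecular clock d = 2μt, so t = d/(2μ) = 0.486393 / (2 × 0.0383) = 6.35 Myr.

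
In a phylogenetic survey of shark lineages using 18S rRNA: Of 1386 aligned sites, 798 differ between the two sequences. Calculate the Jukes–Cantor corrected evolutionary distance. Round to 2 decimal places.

p = 798/1386 ≈ 0.575758.
d = −(3/4) ln(1 − 4p/3) = −0.75 ln(1 − 0.767677) = −0.75 ln(0.232323)
  = −0.75 × (-1.459627) = 1.094720 substitutions/site.

1.09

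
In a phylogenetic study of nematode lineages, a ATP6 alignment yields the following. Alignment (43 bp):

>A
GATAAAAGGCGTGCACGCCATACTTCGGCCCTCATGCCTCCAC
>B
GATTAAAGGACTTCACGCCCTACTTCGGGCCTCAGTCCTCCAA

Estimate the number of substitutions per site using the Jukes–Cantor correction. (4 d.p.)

0.2454

The sequences differ at 9 of 43 sites (4, 10, 11, 13, 20, 29, 35, 36, 43), so p = 9/43 ≈ 0.209302.
d = −(3/4) ln(1 − 4p/3) = −0.75 ln(1 − 0.279069) = −0.75 ln(0.720931)
  = −0.75 × (-0.327212) = 0.245409 substitutions/site.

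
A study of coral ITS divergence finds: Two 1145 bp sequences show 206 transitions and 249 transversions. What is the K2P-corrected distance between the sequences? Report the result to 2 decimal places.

P = 206/1145 ≈ 0.179913 and Q = 249/1145 ≈ 0.217467.
Under the Kimura two-parameter model, d = −½ ln(1 − 2P − Q) − ¼ ln(1 − 2Q).
1 − 2P − Q = 0.422707, giving −½ ln(0.422707) = 0.430538.
1 − 2Q = 0.565066, giving −¼ ln(0.565066) = 0.142703.
d = 0.430538 + 0.142703 = 0.573241.

0.57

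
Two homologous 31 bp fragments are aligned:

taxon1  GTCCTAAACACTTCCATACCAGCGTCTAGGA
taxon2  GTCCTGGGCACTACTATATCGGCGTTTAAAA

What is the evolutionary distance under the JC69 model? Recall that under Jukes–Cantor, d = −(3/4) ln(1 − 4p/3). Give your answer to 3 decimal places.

The sequences differ at 10 of 31 sites (6, 7, 8, 13, 15, 19, 21, 26, 29, 30), so p = 10/31 ≈ 0.322581.
d = −(3/4) ln(1 − 4p/3) = −0.75 ln(1 − 0.430108) = −0.75 ln(0.569892)
  = −0.75 × (-0.562308) = 0.421731 substitutions/site.

0.422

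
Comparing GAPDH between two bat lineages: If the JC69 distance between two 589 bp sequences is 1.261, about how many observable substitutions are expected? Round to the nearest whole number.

360

Invert JC69: p = (3/4)(1 − e^(−4d/3)) = 0.75 × (1 − e^(-1.681333)) = 0.75 × (1 − 0.186126) = 0.610406.
Expected differing sites = pL ≈ 0.610406 × 589 = 359.529134 ≈ 360.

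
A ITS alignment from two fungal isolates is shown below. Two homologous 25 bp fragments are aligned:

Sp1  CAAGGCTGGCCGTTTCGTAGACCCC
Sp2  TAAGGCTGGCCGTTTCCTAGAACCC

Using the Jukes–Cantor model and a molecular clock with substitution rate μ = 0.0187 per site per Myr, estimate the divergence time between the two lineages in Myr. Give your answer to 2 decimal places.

The sequences differ at 3 of 25 sites (1, 17, 22), so p = 3/25 = 0.12.
d = −(3/4) ln(1 − 4p/3) = −0.75 ln(1 − 0.16) = −0.75 ln(0.84)
  = −0.75 × (-0.174353) = 0.130765 substitutions/site.
Under a molecular clock d = 2μt, so t = d/(2μ) = 0.130765 / (2 × 0.0187) = 3.50 Myr.

3.50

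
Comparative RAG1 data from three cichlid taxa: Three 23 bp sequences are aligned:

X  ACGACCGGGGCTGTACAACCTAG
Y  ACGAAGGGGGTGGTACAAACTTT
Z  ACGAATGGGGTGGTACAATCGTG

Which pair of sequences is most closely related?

Y and Z

X–Y: 7/23 differ, p = 0.304, d = 0.390.
X–Z: 7/23 differ, p = 0.304, d = 0.390.
Y–Z: 4/23 differ, p = 0.174, d = 0.198.
The smallest distance is between Y and Z.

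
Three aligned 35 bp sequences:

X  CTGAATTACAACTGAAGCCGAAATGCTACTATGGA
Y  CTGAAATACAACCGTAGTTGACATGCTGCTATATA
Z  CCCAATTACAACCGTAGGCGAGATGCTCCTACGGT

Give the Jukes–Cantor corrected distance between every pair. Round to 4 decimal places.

d(X,Y) = 0.3149, d(X,Z) = 0.3149, d(Y,Z) = 0.4073

X–Y: 9/35 sites differ → p ≈ 0.257143, d = −0.75 ln(1 − 0.342857) = 0.314890 ≈ 0.3149.
X–Z: 9/35 sites differ → p ≈ 0.257143, d = −0.75 ln(1 − 0.342857) = 0.314890 ≈ 0.3149.
Y–Z: 11/35 sites differ → p ≈ 0.314286, d = −0.75 ln(1 − 0.419048) = 0.407315 ≈ 0.4073.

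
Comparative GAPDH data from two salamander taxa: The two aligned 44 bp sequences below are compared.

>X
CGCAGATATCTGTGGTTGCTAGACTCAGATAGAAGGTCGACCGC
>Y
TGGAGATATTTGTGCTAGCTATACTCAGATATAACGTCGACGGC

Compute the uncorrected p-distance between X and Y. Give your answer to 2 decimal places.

The sequences differ at 9 of 44 positions (sites 1, 3, 10, 15, 17, 22, 32, 35, 42).
p = 9/44 = 0.204545… ≈ 0.20 (to 2 d.p.).

0.20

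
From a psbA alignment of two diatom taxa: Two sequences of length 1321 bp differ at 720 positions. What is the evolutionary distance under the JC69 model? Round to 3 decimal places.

p = 720/1321 ≈ 0.545042.
d = −(3/4) ln(1 − 4p/3) = −0.75 ln(1 − 0.726723) = −0.75 ln(0.273277)
  = −0.75 × (-1.297269) = 0.972952 substitutions/site.

0.973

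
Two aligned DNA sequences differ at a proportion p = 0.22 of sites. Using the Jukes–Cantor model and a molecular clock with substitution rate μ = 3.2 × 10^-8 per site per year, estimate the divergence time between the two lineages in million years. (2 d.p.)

4.07

d = −(3/4) ln(1 − 4p/3) = −0.75 ln(1 − 0.293333) = −0.75 ln(0.706667)
  = −0.75 × (-0.347196) = 0.260397 substitutions/site.
Under a molecular clock d = 2μt, so t = d/(2μ) = 0.260397 / (2 × 3.2 × 10^-8) = 4.07 million years.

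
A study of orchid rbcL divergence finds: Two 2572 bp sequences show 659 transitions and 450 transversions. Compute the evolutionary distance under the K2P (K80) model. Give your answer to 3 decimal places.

P = 659/2572 ≈ 0.256221 and Q = 450/2572 ≈ 0.174961.
Under the Kimura two-parameter model, d = −½ ln(1 − 2P − Q) − ¼ ln(1 − 2Q).
1 − 2P − Q = 0.312597, giving −½ ln(0.312597) = 0.581420.
1 − 2Q = 0.650078, giving −¼ ln(0.650078) = 0.107666.
d = 0.581420 + 0.107666 = 0.689086.

0.689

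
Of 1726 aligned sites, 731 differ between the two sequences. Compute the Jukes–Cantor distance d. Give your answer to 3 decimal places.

0.624

p = 731/1726 ≈ 0.423523.
d = −(3/4) ln(1 − 4p/3) = −0.75 ln(1 − 0.564697) = −0.75 ln(0.435303)
  = −0.75 × (-0.831713) = 0.623785 substitutions/site.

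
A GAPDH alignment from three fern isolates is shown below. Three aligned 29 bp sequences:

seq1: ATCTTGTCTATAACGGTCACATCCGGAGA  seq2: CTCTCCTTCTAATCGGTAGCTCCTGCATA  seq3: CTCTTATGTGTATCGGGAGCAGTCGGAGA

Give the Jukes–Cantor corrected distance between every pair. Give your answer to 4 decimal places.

d(seq1,seq2) = 0.8776, d(seq1,seq3) = 0.4618, d(seq2,seq3) = 0.6829

seq1–seq2: 15/29 sites differ → p ≈ 0.517241, d = −0.75 ln(1 − 0.689655) = 0.877553 ≈ 0.8776.
seq1–seq3: 10/29 sites differ → p ≈ 0.344828, d = −0.75 ln(1 − 0.459771) = 0.461822 ≈ 0.4618.
seq2–seq3: 13/29 sites differ → p ≈ 0.448276, d = −0.75 ln(1 − 0.597701) = 0.682920 ≈ 0.6829.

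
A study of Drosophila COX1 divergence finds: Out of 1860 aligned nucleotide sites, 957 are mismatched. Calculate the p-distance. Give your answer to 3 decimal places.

p = 957/1860 = 0.514516… ≈ 0.515 (to 3 d.p.).

0.515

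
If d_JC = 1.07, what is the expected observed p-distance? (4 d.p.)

0.5699

p = (3/4)(1 − e^(−4d/3)) = 0.75 × (1 − e^(-1.426667)) = 0.75 × (1 − 0.240108) = 0.569919.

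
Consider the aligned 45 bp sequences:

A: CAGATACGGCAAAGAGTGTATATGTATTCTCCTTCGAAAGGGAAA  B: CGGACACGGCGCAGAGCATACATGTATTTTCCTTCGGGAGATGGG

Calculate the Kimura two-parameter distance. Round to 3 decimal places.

Of 45 sites, 13 differences are transitions and 2 are transversions, so P = 13/45 ≈ 0.288889 and Q = 2/45 ≈ 0.044444.
Under the Kimura two-parameter model, d = −½ ln(1 − 2P − Q) − ¼ ln(1 − 2Q).
1 − 2P − Q = 0.377778, giving −½ ln(0.377778) = 0.486724.
1 − 2Q = 0.911112, giving −¼ ln(0.911112) = 0.023272.
d = 0.486724 + 0.023272 = 0.509996.

0.510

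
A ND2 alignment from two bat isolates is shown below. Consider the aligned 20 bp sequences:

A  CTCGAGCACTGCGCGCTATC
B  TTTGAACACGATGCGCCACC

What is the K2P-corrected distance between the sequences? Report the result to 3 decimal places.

0.719

Of 20 sites, 7 differences are transitions and 1 are transversions, so P = 7/20 = 0.35 and Q = 1/20 = 0.05.
Under the Kimura two-parameter model, d = −½ ln(1 − 2P − Q) − ¼ ln(1 − 2Q).
1 − 2P − Q = 0.25, giving −½ ln(0.25) = 0.693147.
1 − 2Q = 0.9, giving −¼ ln(0.9) = 0.026340.
d = 0.693147 + 0.026340 = 0.719487.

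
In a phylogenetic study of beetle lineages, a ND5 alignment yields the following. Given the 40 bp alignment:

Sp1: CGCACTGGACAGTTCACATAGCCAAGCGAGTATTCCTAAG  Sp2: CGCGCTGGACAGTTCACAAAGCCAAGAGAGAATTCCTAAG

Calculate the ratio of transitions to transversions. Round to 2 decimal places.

Transitions are A↔G and C↔T; transversions are all other mismatches.
Transitions: 1. Transversions: 3.
R = 1/3 = 0.333333… ≈ 0.33 (to 2 d.p.).

0.33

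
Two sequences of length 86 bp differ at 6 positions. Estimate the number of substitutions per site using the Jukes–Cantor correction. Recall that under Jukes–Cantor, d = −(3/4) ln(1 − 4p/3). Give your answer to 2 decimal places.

p = 6/86 ≈ 0.069767.
d = −(3/4) ln(1 − 4p/3) = −0.75 ln(1 − 0.093023) = −0.75 ln(0.906977)
  = −0.75 × (-0.097638) = 0.073229 substitutions/site.

0.07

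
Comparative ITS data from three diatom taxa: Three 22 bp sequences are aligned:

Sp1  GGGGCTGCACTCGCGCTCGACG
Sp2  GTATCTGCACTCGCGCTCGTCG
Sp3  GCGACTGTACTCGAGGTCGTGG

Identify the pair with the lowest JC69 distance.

Sp1–Sp2: 4/22 differ, p = 0.182, d = 0.208.
Sp1–Sp3: 7/22 differ, p = 0.318, d = 0.414.
Sp2–Sp3: 7/22 differ, p = 0.318, d = 0.414.
The smallest distance is between Sp1 and Sp2.

Sp1 and Sp2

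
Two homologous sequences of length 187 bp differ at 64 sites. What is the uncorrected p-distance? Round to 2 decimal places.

p = 64/187 = 0.342245… ≈ 0.34 (to 2 d.p.).

0.34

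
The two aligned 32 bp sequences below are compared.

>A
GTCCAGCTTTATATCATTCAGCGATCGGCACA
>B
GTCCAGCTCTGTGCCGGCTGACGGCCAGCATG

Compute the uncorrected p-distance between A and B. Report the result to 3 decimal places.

The sequences differ at 15 of 32 positions.
p = 15/32 = 0.46875 ≈ 0.469 (to 3 d.p.).

0.469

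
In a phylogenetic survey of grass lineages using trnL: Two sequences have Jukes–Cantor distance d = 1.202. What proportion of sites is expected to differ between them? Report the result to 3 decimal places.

p = (3/4)(1 − e^(−4d/3)) = 0.75 × (1 − e^(-1.602667)) = 0.75 × (1 − 0.201359) = 0.598981.

0.599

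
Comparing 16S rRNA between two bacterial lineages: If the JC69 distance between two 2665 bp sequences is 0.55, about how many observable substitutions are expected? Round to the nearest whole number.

Invert JC69: p = (3/4)(1 − e^(−4d/3)) = 0.75 × (1 − e^(-0.733333)) = 0.75 × (1 − 0.480305) = 0.389771.
Expected differing sites = pL ≈ 0.389771 × 2665 = 1038.739715 ≈ 1039.

1039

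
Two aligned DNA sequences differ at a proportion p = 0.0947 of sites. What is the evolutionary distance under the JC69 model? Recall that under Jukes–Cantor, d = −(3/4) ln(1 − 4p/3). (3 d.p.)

d = −(3/4) ln(1 − 4p/3) = −0.75 ln(1 − 0.126267) = −0.75 ln(0.873733)
  = −0.75 × (-0.134980) = 0.101235 substitutions/site.

0.101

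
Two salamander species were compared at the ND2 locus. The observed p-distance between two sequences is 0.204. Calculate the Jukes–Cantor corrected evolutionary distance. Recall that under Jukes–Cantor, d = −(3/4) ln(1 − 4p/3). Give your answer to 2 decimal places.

0.24

d = −(3/4) ln(1 − 4p/3) = −0.75 ln(1 − 0.272) = −0.75 ln(0.728)
  = −0.75 × (-0.317454) = 0.238091 substitutions/site.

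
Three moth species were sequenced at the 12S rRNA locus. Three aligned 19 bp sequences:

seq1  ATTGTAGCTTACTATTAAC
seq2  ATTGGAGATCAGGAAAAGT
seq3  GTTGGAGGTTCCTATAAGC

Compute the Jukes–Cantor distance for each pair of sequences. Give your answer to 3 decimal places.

seq1–seq2: 9/19 sites differ → p ≈ 0.473684, d = −0.75 ln(1 − 0.631579) = 0.748897 ≈ 0.749.
seq1–seq3: 6/19 sites differ → p ≈ 0.315789, d = −0.75 ln(1 − 0.421052) = 0.409907 ≈ 0.410.
seq2–seq3: 8/19 sites differ → p ≈ 0.421053, d = −0.75 ln(1 − 0.561404) = 0.618132 ≈ 0.618.

d(seq1,seq2) = 0.749, d(seq1,seq3) = 0.410, d(seq2,seq3) = 0.618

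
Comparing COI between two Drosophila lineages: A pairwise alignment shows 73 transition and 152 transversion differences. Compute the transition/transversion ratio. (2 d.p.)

R = 73/152 = 0.480263… ≈ 0.48 (to 2 d.p.).

0.48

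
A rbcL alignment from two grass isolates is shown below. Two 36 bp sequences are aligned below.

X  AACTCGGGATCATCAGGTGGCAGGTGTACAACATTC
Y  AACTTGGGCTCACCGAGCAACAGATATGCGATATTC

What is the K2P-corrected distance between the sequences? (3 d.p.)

0.607

Of 36 sites, 12 differences are transitions and 1 are transversions, so P = 12/36 ≈ 0.333333 and Q = 1/36 ≈ 0.027778.
Under the Kimura two-parameter model, d = −½ ln(1 − 2P − Q) − ¼ ln(1 − 2Q).
1 − 2P − Q = 0.305556, giving −½ ln(0.305556) = 0.592811.
1 − 2Q = 0.944444, giving −¼ ln(0.944444) = 0.014290.
d = 0.592811 + 0.014290 = 0.607101.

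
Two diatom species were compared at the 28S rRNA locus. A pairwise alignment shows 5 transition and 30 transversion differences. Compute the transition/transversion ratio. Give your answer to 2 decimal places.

R = 5/30 = 0.166666… ≈ 0.17 (to 2 d.p.).

0.17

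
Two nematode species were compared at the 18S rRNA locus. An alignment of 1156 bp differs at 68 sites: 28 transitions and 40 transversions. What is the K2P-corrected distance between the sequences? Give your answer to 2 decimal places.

0.06

P = 28/1156 ≈ 0.024221 and Q = 40/1156 ≈ 0.034602.
Under the Kimura two-parameter model, d = −½ ln(1 − 2P − Q) − ¼ ln(1 − 2Q).
1 − 2P − Q = 0.916956, giving −½ ln(0.916956) = 0.043348.
1 − 2Q = 0.930796, giving −¼ ln(0.930796) = 0.017929.
d = 0.043348 + 0.017929 = 0.061277.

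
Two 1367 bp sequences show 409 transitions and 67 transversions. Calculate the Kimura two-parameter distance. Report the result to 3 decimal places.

0.547

P = 409/1367 ≈ 0.299195 and Q = 67/1367 ≈ 0.049012.
Under the Kimura two-parameter model, d = −½ ln(1 − 2P − Q) − ¼ ln(1 − 2Q).
1 − 2P − Q = 0.352598, giving −½ ln(0.352598) = 0.521213.
1 − 2Q = 0.901976, giving −¼ ln(0.901976) = 0.025792.
d = 0.521213 + 0.025792 = 0.547005.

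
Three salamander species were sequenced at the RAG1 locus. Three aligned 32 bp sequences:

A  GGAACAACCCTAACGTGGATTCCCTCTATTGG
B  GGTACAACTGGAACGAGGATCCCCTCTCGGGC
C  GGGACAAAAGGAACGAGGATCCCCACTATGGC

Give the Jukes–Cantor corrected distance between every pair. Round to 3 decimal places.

A–B: 10/32 sites differ → p = 0.3125, d = −0.75 ln(1 − 0.416667) = 0.404248 ≈ 0.404.
A–C: 10/32 sites differ → p = 0.3125, d = −0.75 ln(1 − 0.416667) = 0.404248 ≈ 0.404.
B–C: 6/32 sites differ → p = 0.1875, d = −0.75 ln(1 − 0.25) = 0.215762 ≈ 0.216.

d(A,B) = 0.404, d(A,C) = 0.404, d(B,C) = 0.216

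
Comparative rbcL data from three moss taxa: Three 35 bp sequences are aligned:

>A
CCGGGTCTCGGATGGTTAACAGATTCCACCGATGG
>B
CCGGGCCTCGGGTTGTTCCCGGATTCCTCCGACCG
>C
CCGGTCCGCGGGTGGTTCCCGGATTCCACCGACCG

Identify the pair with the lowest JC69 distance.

A–B: 9/35 differ, p = 0.257, d = 0.315.
A–C: 9/35 differ, p = 0.257, d = 0.315.
B–C: 4/35 differ, p = 0.114, d = 0.124.
The smallest distance is between B and C.

B and C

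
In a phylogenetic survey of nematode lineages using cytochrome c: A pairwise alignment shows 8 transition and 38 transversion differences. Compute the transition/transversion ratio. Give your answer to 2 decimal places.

0.21

R = 8/38 = 0.210526… ≈ 0.21 (to 2 d.p.).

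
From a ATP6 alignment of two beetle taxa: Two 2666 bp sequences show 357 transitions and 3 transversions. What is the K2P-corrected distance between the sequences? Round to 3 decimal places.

P = 357/2666 ≈ 0.133908 and Q = 3/2666 ≈ 0.001125.
Under the Kimura two-parameter model, d = −½ ln(1 − 2P − Q) − ¼ ln(1 − 2Q).
1 − 2P − Q = 0.731059, giving −½ ln(0.731059) = 0.156631.
1 − 2Q = 0.99775, giving −¼ ln(0.99775) = 0.000563.
d = 0.156631 + 0.000563 = 0.157194.

0.157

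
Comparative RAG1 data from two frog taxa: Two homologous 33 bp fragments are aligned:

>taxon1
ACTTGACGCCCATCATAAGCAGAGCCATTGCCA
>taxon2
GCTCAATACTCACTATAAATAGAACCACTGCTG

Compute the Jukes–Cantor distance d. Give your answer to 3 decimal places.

The sequences differ at 14 of 33 sites, so p = 14/33 ≈ 0.424242.
d = −(3/4) ln(1 − 4p/3) = −0.75 ln(1 − 0.565656) = −0.75 ln(0.434344)
  = −0.75 × (-0.833918) = 0.625439 substitutions/site.

0.625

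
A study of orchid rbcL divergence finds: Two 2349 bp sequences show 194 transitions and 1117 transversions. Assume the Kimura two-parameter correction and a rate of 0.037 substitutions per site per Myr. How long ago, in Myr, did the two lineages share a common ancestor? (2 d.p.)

P = 194/2349 ≈ 0.082588 and Q = 1117/2349 ≈ 0.475521.
Under the Kimura two-parameter model, d = −½ ln(1 − 2P − Q) − ¼ ln(1 − 2Q).
1 − 2P − Q = 0.359303, giving −½ ln(0.359303) = 0.511795.
1 − 2Q = 0.048958, giving −¼ ln(0.048958) = 0.754198.
d = 0.511795 + 0.754198 = 1.265993.
Under a molecular clock d = 2μt, so t = d/(2μ) = 1.265993 / (2 × 0.037) = 17.11 Myr.

17.11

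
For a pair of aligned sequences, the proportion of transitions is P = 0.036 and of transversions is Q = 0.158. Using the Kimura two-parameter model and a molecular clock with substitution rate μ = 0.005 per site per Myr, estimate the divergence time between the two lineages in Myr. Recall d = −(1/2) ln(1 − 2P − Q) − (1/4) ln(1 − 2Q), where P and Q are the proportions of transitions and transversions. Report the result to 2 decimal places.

Under the Kimura two-parameter model, d = −½ ln(1 − 2P − Q) − ¼ ln(1 − 2Q).
1 − 2P − Q = 0.77, giving −½ ln(0.77) = 0.130682.
1 − 2Q = 0.684, giving −¼ ln(0.684) = 0.094949.
d = 0.130682 + 0.094949 = 0.225631.
Under a molecular clock d = 2μt, so t = d/(2μ) = 0.225631 / (2 × 0.005) = 22.56 Myr.

22.56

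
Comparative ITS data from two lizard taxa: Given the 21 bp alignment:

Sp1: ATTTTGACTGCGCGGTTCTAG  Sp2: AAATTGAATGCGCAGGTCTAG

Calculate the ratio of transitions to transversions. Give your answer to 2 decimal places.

Transitions are A↔G and C↔T; transversions are all other mismatches.
Transitions: 1. Transversions: 4.
R = 1/4 = 0.25.

0.25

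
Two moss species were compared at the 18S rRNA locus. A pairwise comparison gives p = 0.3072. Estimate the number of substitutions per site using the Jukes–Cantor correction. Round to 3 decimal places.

d = −(3/4) ln(1 − 4p/3) = −0.75 ln(1 − 0.4096) = −0.75 ln(0.5904)
  = −0.75 × (-0.526955) = 0.395216 substitutions/site.

0.395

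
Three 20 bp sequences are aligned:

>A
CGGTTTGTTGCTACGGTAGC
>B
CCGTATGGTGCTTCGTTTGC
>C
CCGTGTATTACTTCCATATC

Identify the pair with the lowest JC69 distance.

A–B: 6/20 differ, p = 0.300, d = 0.383.
A–C: 8/20 differ, p = 0.400, d = 0.572.
B–C: 8/20 differ, p = 0.400, d = 0.572.
The smallest distance is between A and B.

A and B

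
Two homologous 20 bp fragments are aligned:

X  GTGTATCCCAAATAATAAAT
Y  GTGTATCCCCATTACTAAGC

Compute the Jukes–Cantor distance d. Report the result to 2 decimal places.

The sequences differ at 5 of 20 sites (10, 12, 15, 19, 20), so p = 5/20 = 0.25.
d = −(3/4) ln(1 − 4p/3) = −0.75 ln(1 − 0.333333) = −0.75 ln(0.666667)
  = −0.75 × (-0.405465) = 0.304099 substitutions/site.

0.30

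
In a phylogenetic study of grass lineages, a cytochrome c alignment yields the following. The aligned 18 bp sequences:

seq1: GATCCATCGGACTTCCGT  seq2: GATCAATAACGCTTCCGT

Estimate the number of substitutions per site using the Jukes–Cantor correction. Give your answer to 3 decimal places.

0.347

The sequences differ at 5 of 18 sites (5, 8, 9, 10, 11), so p = 5/18 ≈ 0.277778.
d = −(3/4) ln(1 − 4p/3) = −0.75 ln(1 − 0.370371) = −0.75 ln(0.629629)
  = −0.75 × (-0.462625) = 0.346969 substitutions/site.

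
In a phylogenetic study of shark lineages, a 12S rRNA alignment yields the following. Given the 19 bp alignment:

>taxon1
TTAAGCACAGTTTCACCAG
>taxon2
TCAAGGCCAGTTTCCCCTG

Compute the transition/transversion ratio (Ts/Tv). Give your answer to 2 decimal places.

Transitions are A↔G and C↔T; transversions are all other mismatches.
Transitions: 1. Transversions: 4.
R = 1/4 = 0.25.

0.25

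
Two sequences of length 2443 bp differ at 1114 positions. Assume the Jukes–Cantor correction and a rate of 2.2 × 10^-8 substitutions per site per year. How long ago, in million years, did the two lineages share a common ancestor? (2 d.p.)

p = 1114/2443 ≈ 0.455997.
d = −(3/4) ln(1 − 4p/3) = −0.75 ln(1 − 0.607996) = −0.75 ln(0.392004)
  = −0.75 × (-0.936483) = 0.702362 substitutions/site.
Under a molecular clock d = 2μt, so t = d/(2μ) = 0.702362 / (2 × 2.2 × 10^-8) = 15.96 million years.

15.96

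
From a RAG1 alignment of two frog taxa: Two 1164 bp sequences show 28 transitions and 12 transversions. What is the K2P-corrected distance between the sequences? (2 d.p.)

0.04

P = 28/1164 ≈ 0.024055 and Q = 12/1164 ≈ 0.010309.
Under the Kimura two-parameter model, d = −½ ln(1 − 2P − Q) − ¼ ln(1 − 2Q).
1 − 2P − Q = 0.941581, giving −½ ln(0.941581) = 0.030097.
1 − 2Q = 0.979382, giving −¼ ln(0.979382) = 0.005208.
d = 0.030097 + 0.005208 = 0.035305.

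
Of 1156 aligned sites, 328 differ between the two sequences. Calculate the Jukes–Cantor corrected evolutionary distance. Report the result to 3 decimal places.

0.356

p = 328/1156 ≈ 0.283737.
d = −(3/4) ln(1 − 4p/3) = −0.75 ln(1 − 0.378316) = −0.75 ln(0.621684)
  = −0.75 × (-0.475323) = 0.356492 substitutions/site.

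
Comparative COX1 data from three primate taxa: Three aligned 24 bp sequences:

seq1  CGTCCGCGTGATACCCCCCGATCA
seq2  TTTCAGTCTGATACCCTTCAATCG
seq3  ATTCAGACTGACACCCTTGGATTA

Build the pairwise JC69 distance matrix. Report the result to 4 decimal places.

d(seq1,seq2) = 0.5199, d(seq1,seq3) = 0.6082, d(seq2,seq3) = 0.3694

seq1–seq2: 9/24 sites differ → p = 0.375, d = −0.75 ln(1 − 0.5) = 0.519860 ≈ 0.5199.
seq1–seq3: 10/24 sites differ → p ≈ 0.416667, d = −0.75 ln(1 − 0.555556) = 0.608198 ≈ 0.6082.
seq2–seq3: 7/24 sites differ → p ≈ 0.291667, d = −0.75 ln(1 − 0.388889) = 0.369358 ≈ 0.3694.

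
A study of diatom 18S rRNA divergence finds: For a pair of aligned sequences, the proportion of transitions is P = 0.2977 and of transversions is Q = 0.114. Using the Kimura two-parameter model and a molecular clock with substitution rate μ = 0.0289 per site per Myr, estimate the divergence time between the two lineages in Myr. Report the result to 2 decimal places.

Under the Kimura two-parameter model, d = −½ ln(1 − 2P − Q) − ¼ ln(1 − 2Q).
1 − 2P − Q = 0.2906, giving −½ ln(0.2906) = 0.617904.
1 − 2Q = 0.772, giving −¼ ln(0.772) = 0.064693.
d = 0.617904 + 0.064693 = 0.682597.
Under a molecular clock d = 2μt, so t = d/(2μ) = 0.682597 / (2 × 0.0289) = 11.81 Myr.

11.81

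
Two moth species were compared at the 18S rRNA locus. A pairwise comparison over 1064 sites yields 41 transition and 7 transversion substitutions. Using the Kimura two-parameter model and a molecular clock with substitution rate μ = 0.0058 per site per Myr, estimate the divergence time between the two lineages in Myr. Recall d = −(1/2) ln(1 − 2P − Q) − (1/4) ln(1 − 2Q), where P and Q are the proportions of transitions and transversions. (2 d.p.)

P = 41/1064 ≈ 0.038534 and Q = 7/1064 ≈ 0.006579.
Under the Kimura two-parameter model, d = −½ ln(1 − 2P − Q) − ¼ ln(1 − 2Q).
1 − 2P − Q = 0.916353, giving −½ ln(0.916353) = 0.043677.
1 − 2Q = 0.986842, giving −¼ ln(0.986842) = 0.003311.
d = 0.043677 + 0.003311 = 0.046988.
Under a molecular clock d = 2μt, so t = d/(2μ) = 0.046988 / (2 × 0.0058) = 4.05 Myr.

4.05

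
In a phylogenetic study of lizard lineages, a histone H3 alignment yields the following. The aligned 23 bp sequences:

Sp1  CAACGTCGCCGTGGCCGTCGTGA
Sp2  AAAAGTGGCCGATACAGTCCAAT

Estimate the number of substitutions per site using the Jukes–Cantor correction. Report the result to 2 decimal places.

0.76

The sequences differ at 11 of 23 sites, so p = 11/23 ≈ 0.478261.
d = −(3/4) ln(1 − 4p/3) = −0.75 ln(1 − 0.637681) = −0.75 ln(0.362319)
  = −0.75 × (-1.015230) = 0.761423 substitutions/site.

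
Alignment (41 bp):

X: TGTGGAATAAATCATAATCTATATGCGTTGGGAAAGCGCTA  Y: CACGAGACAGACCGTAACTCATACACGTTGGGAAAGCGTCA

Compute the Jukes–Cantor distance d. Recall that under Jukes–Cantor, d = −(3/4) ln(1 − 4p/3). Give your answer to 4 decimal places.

0.5510

The sequences differ at 16 of 41 sites, so p = 16/41 ≈ 0.390244.
d = −(3/4) ln(1 − 4p/3) = −0.75 ln(1 − 0.520325) = −0.75 ln(0.479675)
  = −0.75 × (-0.734646) = 0.550985 substitutions/site.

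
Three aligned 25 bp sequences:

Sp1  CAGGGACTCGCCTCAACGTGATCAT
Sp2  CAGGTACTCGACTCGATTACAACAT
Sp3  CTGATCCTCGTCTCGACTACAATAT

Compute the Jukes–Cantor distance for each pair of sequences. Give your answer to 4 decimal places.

Sp1–Sp2: 8/25 sites differ → p = 0.32, d = −0.75 ln(1 − 0.426667) = 0.417216 ≈ 0.4172.
Sp1–Sp3: 11/25 sites differ → p = 0.44, d = −0.75 ln(1 − 0.586667) = 0.662626 ≈ 0.6626.
Sp2–Sp3: 6/25 sites differ → p = 0.24, d = −0.75 ln(1 − 0.32) = 0.289247 ≈ 0.2892.

d(Sp1,Sp2) = 0.4172, d(Sp1,Sp3) = 0.6626, d(Sp2,Sp3) = 0.2892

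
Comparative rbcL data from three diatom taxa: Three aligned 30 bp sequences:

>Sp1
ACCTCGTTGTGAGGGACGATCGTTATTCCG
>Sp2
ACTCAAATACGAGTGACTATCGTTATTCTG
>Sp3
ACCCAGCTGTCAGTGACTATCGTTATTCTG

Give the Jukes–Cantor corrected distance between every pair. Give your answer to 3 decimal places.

Sp1–Sp2: 10/30 sites differ → p ≈ 0.333333, d = −0.75 ln(1 − 0.444444) = 0.440839 ≈ 0.441.
Sp1–Sp3: 7/30 sites differ → p ≈ 0.233333, d = −0.75 ln(1 − 0.311111) = 0.279506 ≈ 0.280.
Sp2–Sp3: 6/30 sites differ → p = 0.2, d = −0.75 ln(1 − 0.266667) = 0.232617 ≈ 0.233.

d(Sp1,Sp2) = 0.441, d(Sp1,Sp3) = 0.280, d(Sp2,Sp3) = 0.233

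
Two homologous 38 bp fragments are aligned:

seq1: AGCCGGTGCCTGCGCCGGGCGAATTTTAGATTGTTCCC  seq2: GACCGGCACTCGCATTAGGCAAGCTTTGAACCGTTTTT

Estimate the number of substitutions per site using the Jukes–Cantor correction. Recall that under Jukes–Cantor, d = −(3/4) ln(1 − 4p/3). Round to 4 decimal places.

The sequences differ at 20 of 38 sites, so p = 20/38 ≈ 0.526316.
d = −(3/4) ln(1 − 4p/3) = −0.75 ln(1 − 0.701755) = −0.75 ln(0.298245)
  = −0.75 × (-1.209840) = 0.907380 substitutions/site.

0.9074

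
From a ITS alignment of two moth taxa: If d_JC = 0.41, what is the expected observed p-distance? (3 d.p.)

p = (3/4)(1 − e^(−4d/3)) = 0.75 × (1 − e^(-0.546667)) = 0.75 × (1 − 0.578876) = 0.315843.

0.316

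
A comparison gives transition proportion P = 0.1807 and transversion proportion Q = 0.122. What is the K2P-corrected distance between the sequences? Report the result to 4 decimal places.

0.4002

Under the Kimura two-parameter model, d = −½ ln(1 − 2P − Q) − ¼ ln(1 − 2Q).
1 − 2P − Q = 0.5166, giving −½ ln(0.5166) = 0.330243.
1 − 2Q = 0.756, giving −¼ ln(0.756) = 0.069928.
d = 0.330243 + 0.069928 = 0.400171.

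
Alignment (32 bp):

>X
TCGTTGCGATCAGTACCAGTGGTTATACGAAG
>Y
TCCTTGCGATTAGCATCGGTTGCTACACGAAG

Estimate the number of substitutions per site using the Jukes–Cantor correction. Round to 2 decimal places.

0.30

The sequences differ at 8 of 32 sites (3, 11, 14, 16, 18, 21, 23, 26), so p = 8/32 = 0.25.
d = −(3/4) ln(1 − 4p/3) = −0.75 ln(1 − 0.333333) = −0.75 ln(0.666667)
  = −0.75 × (-0.405465) = 0.304099 substitutions/site.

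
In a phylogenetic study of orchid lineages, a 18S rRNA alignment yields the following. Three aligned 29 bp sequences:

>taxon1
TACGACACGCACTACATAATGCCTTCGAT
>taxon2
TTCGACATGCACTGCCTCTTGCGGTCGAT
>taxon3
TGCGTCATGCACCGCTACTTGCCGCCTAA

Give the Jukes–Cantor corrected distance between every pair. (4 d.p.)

taxon1–taxon2: 8/29 sites differ → p ≈ 0.275862, d = −0.75 ln(1 − 0.367816) = 0.343931 ≈ 0.3439.
taxon1–taxon3: 13/29 sites differ → p ≈ 0.448276, d = −0.75 ln(1 − 0.597701) = 0.682920 ≈ 0.6829.
taxon2–taxon3: 9/29 sites differ → p ≈ 0.310345, d = −0.75 ln(1 − 0.413793) = 0.400562 ≈ 0.4006.

d(taxon1,taxon2) = 0.3439, d(taxon1,taxon3) = 0.6829, d(taxon2,taxon3) = 0.4006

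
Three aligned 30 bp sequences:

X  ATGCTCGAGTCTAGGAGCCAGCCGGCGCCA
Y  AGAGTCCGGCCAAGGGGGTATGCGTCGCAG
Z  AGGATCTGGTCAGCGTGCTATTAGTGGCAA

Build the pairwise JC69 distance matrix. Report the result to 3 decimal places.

X–Y: 15/30 sites differ → p = 0.5, d = −0.75 ln(1 − 0.666667) = 0.823960 ≈ 0.824.
X–Z: 15/30 sites differ → p = 0.5, d = −0.75 ln(1 − 0.666667) = 0.823960 ≈ 0.824.
Y–Z: 12/30 sites differ → p = 0.4, d = −0.75 ln(1 − 0.533333) = 0.571605 ≈ 0.572.

d(X,Y) = 0.824, d(X,Z) = 0.824, d(Y,Z) = 0.572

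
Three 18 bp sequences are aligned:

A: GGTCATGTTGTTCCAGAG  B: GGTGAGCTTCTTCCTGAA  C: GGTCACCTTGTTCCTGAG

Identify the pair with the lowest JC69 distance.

A and C

A–B: 6/18 differ, p = 0.333, d = 0.441.
A–C: 3/18 differ, p = 0.167, d = 0.188.
B–C: 4/18 differ, p = 0.222, d = 0.264.
The smallest distance is between A and C.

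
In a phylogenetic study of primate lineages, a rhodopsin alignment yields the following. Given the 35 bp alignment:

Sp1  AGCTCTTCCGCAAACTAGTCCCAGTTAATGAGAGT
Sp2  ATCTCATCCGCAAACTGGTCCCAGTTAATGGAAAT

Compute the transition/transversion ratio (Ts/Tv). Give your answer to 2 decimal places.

2.00

Transitions are A↔G and C↔T; transversions are all other mismatches.
Transitions: 4. Transversions: 2.
R = 4/2 = 2.00.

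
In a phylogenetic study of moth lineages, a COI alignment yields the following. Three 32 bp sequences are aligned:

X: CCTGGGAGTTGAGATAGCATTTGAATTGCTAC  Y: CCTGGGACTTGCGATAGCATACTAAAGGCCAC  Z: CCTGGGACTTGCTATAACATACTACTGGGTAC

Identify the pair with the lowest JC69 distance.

Y and Z

X–Y: 8/32 differ, p = 0.250, d = 0.304.
X–Z: 10/32 differ, p = 0.313, d = 0.404.
Y–Z: 6/32 differ, p = 0.188, d = 0.216.
The smallest distance is between Y and Z.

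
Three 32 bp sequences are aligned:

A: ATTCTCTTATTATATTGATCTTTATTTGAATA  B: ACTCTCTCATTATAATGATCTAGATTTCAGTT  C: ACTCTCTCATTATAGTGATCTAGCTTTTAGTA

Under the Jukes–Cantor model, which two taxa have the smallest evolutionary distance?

B and C

A–B: 8/32 differ, p = 0.250, d = 0.304.
A–C: 8/32 differ, p = 0.250, d = 0.304.
B–C: 4/32 differ, p = 0.125, d = 0.137.
The smallest distance is between B and C.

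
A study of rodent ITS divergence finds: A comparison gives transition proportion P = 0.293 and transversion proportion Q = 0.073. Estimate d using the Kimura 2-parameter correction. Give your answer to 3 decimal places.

Under the Kimura two-parameter model, d = −½ ln(1 − 2P − Q) − ¼ ln(1 − 2Q).
1 − 2P − Q = 0.341, giving −½ ln(0.341) = 0.537936.
1 − 2Q = 0.854, giving −¼ ln(0.854) = 0.039456.
d = 0.537936 + 0.039456 = 0.577392.

0.577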